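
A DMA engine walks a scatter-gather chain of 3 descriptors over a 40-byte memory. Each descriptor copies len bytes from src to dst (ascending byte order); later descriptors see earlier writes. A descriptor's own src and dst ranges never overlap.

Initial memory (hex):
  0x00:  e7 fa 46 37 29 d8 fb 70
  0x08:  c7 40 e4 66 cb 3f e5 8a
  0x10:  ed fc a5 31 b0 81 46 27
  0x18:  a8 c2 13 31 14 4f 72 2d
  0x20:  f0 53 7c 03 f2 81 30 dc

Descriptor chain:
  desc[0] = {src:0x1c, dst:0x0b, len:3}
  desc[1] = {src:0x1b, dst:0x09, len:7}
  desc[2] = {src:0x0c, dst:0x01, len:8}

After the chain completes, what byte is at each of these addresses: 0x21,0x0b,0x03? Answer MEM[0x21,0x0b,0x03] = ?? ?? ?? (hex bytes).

MEM[0x21,0x0b,0x03] = 53 4f f0

  after D0: wrote 3B at 0x0b = 144f72
  after D1: wrote 7B at 0x09 = 31144f722df053
  after D2: wrote 8B at 0x01 = 722df053edfca531
query mem[0x21]=0x53, mem[0x0b]=0x4f, mem[0x03]=0xf0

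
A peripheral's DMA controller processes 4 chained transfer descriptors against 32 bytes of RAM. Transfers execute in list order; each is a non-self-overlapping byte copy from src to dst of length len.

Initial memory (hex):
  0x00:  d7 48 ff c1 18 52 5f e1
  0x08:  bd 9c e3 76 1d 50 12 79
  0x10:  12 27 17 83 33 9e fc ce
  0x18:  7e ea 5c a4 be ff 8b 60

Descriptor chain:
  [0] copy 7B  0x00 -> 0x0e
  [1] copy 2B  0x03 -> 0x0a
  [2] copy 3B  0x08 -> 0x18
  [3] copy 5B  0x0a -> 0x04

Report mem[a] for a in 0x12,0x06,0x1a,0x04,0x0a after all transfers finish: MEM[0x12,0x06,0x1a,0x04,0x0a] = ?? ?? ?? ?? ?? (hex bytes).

MEM[0x12,0x06,0x1a,0x04,0x0a] = 18 1d c1 c1 c1

#0 dst[0x0e+7] := {0xd7,0x48,0xff,0xc1,0x18,0x52,0x5f}
#1 dst[0x0a+2] := {0xc1,0x18}
#2 dst[0x18+3] := {0xbd,0x9c,0xc1}
#3 dst[0x04+5] := {0xc1,0x18,0x1d,0x50,0xd7}
query mem[0x12]=0x18, mem[0x06]=0x1d, mem[0x1a]=0xc1, mem[0x04]=0xc1, mem[0x0a]=0xc1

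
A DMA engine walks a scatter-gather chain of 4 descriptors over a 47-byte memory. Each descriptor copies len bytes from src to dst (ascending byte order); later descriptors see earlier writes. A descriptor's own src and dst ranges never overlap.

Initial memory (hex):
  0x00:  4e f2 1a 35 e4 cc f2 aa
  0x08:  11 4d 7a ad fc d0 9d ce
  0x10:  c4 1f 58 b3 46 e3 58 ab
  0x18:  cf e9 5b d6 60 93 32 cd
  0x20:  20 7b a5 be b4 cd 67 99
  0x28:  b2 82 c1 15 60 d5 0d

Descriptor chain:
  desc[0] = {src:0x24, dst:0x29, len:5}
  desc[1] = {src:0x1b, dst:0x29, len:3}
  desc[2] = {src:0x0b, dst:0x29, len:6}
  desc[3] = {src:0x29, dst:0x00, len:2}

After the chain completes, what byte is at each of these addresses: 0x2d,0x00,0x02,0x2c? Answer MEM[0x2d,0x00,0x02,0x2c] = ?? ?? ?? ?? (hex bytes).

MEM[0x2d,0x00,0x02,0x2c] = ce ad 1a 9d

  after D0: wrote 5B at 0x29 = b4cd6799b2
  after D1: wrote 3B at 0x29 = d66093
  after D2: wrote 6B at 0x29 = adfcd09dcec4
  after D3: wrote 2B at 0x00 = adfc
query mem[0x2d]=0xce, mem[0x00]=0xad, mem[0x02]=0x1a, mem[0x2c]=0x9d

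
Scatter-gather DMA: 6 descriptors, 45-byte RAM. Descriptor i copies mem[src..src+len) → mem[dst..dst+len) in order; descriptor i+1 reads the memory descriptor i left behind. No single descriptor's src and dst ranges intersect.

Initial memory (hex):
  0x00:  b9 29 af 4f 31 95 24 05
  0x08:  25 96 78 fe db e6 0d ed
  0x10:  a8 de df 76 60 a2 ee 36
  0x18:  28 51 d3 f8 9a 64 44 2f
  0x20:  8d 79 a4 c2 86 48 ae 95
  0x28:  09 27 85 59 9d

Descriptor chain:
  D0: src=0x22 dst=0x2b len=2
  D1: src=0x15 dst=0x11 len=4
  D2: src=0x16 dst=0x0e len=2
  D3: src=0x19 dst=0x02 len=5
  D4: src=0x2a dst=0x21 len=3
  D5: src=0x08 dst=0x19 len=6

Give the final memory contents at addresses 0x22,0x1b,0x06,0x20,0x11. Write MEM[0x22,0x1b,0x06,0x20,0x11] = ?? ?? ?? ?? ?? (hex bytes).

MEM[0x22,0x1b,0x06,0x20,0x11] = a4 78 64 8d a2

#0 dst[0x2b+2] := {0xa4,0xc2}
#1 dst[0x11+4] := {0xa2,0xee,0x36,0x28}
#2 dst[0x0e+2] := {0xee,0x36}
#3 dst[0x02+5] := {0x51,0xd3,0xf8,0x9a,0x64}
#4 dst[0x21+3] := {0x85,0xa4,0xc2}
#5 dst[0x19+6] := {0x25,0x96,0x78,0xfe,0xdb,0xe6}
query mem[0x22]=0xa4, mem[0x1b]=0x78, mem[0x06]=0x64, mem[0x20]=0x8d, mem[0x11]=0xa2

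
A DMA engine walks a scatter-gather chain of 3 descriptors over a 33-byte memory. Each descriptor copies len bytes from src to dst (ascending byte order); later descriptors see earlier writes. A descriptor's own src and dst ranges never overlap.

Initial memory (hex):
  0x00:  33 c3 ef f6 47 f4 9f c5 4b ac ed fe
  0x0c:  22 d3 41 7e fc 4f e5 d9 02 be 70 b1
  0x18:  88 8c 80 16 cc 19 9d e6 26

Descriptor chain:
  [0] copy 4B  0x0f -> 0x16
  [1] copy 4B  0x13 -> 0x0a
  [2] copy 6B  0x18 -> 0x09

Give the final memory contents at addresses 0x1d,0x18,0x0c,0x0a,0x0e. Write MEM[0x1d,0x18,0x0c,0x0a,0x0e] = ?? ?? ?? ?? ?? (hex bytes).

MEM[0x1d,0x18,0x0c,0x0a,0x0e] = 19 4f 16 e5 19

[0] 0x0f->0x16 len=4 : 7e fc 4f e5
[1] 0x13->0x0a len=4 : d9 02 be 7e
[2] 0x18->0x09 len=6 : 4f e5 80 16 cc 19
query mem[0x1d]=0x19, mem[0x18]=0x4f, mem[0x0c]=0x16, mem[0x0a]=0xe5, mem[0x0e]=0x19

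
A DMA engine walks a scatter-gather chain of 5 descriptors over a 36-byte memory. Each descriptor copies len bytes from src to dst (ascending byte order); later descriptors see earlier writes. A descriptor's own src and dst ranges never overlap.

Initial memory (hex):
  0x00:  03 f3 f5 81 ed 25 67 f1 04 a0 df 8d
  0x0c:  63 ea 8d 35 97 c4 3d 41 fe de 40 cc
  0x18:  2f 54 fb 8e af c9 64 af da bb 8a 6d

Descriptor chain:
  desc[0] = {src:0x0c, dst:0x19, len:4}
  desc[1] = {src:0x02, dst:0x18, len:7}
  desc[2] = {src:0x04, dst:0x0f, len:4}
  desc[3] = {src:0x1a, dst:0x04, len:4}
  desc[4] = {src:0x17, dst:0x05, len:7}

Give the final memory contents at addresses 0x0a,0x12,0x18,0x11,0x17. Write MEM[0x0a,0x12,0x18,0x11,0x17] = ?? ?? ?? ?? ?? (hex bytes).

D0: mem[0x19..0x1c] <- [63 ea 8d 35]
D1: mem[0x18..0x1e] <- [f5 81 ed 25 67 f1 04]
D2: mem[0x0f..0x12] <- [ed 25 67 f1]
D3: mem[0x04..0x07] <- [ed 25 67 f1]
D4: mem[0x05..0x0b] <- [cc f5 81 ed 25 67 f1]
query mem[0x0a]=0x67, mem[0x12]=0xf1, mem[0x18]=0xf5, mem[0x11]=0x67, mem[0x17]=0xcc

MEM[0x0a,0x12,0x18,0x11,0x17] = 67 f1 f5 67 cc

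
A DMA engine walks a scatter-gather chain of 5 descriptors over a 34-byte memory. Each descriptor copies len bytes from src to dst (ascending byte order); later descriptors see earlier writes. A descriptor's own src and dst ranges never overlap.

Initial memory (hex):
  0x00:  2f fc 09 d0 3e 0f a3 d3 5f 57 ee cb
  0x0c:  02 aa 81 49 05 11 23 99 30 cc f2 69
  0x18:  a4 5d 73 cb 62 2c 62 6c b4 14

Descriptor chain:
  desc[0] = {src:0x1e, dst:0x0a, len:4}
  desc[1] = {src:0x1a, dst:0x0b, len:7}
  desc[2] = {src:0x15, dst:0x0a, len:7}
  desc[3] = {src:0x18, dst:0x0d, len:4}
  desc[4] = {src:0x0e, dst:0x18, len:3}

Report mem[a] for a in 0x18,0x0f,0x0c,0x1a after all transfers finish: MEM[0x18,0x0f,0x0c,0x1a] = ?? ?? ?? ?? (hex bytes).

MEM[0x18,0x0f,0x0c,0x1a] = 5d 73 69 cb

[0] 0x1e->0x0a len=4 : 62 6c b4 14
[1] 0x1a->0x0b len=7 : 73 cb 62 2c 62 6c b4
[2] 0x15->0x0a len=7 : cc f2 69 a4 5d 73 cb
[3] 0x18->0x0d len=4 : a4 5d 73 cb
[4] 0x0e->0x18 len=3 : 5d 73 cb
query mem[0x18]=0x5d, mem[0x0f]=0x73, mem[0x0c]=0x69, mem[0x1a]=0xcb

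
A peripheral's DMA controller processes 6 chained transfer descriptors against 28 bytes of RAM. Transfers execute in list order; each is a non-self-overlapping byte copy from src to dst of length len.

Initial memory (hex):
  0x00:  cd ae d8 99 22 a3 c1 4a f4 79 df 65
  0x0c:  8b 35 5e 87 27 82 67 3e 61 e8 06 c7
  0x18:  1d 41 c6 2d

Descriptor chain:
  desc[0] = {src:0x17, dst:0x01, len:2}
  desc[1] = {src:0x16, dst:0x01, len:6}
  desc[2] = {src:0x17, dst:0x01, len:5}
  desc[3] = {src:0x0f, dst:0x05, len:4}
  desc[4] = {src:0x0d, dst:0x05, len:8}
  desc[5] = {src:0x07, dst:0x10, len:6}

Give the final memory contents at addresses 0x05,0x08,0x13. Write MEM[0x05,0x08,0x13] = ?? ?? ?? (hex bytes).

MEM[0x05,0x08,0x13] = 35 27 67

#0 dst[0x01+2] := {0xc7,0x1d}
#1 dst[0x01+6] := {0x06,0xc7,0x1d,0x41,0xc6,0x2d}
#2 dst[0x01+5] := {0xc7,0x1d,0x41,0xc6,0x2d}
#3 dst[0x05+4] := {0x87,0x27,0x82,0x67}
#4 dst[0x05+8] := {0x35,0x5e,0x87,0x27,0x82,0x67,0x3e,0x61}
#5 dst[0x10+6] := {0x87,0x27,0x82,0x67,0x3e,0x61}
query mem[0x05]=0x35, mem[0x08]=0x27, mem[0x13]=0x67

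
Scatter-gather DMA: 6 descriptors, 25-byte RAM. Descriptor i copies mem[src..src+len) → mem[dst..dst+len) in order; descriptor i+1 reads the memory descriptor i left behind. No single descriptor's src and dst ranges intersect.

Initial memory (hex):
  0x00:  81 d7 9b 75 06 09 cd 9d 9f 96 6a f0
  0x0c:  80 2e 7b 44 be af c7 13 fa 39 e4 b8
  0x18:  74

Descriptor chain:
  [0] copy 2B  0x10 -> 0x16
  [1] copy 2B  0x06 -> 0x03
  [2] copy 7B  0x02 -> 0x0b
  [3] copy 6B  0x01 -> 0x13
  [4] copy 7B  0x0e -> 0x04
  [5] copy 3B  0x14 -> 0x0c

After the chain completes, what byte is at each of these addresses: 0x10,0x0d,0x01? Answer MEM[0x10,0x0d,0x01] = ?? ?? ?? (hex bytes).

  after D0: wrote 2B at 0x16 = beaf
  after D1: wrote 2B at 0x03 = cd9d
  after D2: wrote 7B at 0x0b = 9bcd9d09cd9d9f
  after D3: wrote 6B at 0x13 = d79bcd9d09cd
  after D4: wrote 7B at 0x04 = 09cd9d9fc7d79b
  after D5: wrote 3B at 0x0c = 9bcd9d
query mem[0x10]=0x9d, mem[0x0d]=0xcd, mem[0x01]=0xd7

MEM[0x10,0x0d,0x01] = 9d cd d7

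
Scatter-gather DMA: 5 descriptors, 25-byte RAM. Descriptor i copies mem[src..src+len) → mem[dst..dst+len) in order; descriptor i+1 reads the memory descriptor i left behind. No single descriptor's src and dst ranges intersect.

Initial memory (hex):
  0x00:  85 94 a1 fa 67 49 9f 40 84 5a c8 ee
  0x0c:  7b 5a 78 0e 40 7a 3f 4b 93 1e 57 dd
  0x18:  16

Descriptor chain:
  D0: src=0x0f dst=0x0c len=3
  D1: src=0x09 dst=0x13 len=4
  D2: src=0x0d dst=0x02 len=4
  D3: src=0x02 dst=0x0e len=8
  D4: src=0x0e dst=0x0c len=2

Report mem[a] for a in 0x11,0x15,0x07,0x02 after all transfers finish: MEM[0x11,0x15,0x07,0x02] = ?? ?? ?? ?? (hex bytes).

D0: mem[0x0c..0x0e] <- [0e 40 7a]
D1: mem[0x13..0x16] <- [5a c8 ee 0e]
D2: mem[0x02..0x05] <- [40 7a 0e 40]
D3: mem[0x0e..0x15] <- [40 7a 0e 40 9f 40 84 5a]
D4: mem[0x0c..0x0d] <- [40 7a]
query mem[0x11]=0x40, mem[0x15]=0x5a, mem[0x07]=0x40, mem[0x02]=0x40

MEM[0x11,0x15,0x07,0x02] = 40 5a 40 40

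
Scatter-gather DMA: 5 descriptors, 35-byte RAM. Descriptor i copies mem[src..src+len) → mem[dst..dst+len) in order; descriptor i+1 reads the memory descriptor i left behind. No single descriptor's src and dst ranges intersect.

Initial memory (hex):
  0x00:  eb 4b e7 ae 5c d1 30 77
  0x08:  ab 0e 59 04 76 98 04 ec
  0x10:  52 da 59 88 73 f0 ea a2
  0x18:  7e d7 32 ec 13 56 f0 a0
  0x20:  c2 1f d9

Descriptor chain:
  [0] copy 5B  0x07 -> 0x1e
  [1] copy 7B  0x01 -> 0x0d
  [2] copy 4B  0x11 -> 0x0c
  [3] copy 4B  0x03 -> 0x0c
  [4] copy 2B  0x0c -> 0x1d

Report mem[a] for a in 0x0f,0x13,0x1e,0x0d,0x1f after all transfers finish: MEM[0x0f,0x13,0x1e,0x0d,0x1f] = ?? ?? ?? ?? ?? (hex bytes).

MEM[0x0f,0x13,0x1e,0x0d,0x1f] = 30 77 5c 5c ab

[0] 0x07->0x1e len=5 : 77 ab 0e 59 04
[1] 0x01->0x0d len=7 : 4b e7 ae 5c d1 30 77
[2] 0x11->0x0c len=4 : d1 30 77 73
[3] 0x03->0x0c len=4 : ae 5c d1 30
[4] 0x0c->0x1d len=2 : ae 5c
query mem[0x0f]=0x30, mem[0x13]=0x77, mem[0x1e]=0x5c, mem[0x0d]=0x5c, mem[0x1f]=0xab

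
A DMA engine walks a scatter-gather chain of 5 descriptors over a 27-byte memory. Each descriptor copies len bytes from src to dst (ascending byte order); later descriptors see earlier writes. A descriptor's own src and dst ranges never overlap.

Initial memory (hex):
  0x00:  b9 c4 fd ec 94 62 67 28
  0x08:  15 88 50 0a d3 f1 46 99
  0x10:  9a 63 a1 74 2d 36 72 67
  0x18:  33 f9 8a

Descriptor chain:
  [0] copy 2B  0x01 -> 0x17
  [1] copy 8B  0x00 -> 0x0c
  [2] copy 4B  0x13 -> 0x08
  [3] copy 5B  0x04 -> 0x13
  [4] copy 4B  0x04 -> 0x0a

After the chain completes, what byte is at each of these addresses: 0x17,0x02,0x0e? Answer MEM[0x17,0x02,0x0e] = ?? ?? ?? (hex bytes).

MEM[0x17,0x02,0x0e] = 28 fd fd

D0: mem[0x17..0x18] <- [c4 fd]
D1: mem[0x0c..0x13] <- [b9 c4 fd ec 94 62 67 28]
D2: mem[0x08..0x0b] <- [28 2d 36 72]
D3: mem[0x13..0x17] <- [94 62 67 28 28]
D4: mem[0x0a..0x0d] <- [94 62 67 28]
query mem[0x17]=0x28, mem[0x02]=0xfd, mem[0x0e]=0xfd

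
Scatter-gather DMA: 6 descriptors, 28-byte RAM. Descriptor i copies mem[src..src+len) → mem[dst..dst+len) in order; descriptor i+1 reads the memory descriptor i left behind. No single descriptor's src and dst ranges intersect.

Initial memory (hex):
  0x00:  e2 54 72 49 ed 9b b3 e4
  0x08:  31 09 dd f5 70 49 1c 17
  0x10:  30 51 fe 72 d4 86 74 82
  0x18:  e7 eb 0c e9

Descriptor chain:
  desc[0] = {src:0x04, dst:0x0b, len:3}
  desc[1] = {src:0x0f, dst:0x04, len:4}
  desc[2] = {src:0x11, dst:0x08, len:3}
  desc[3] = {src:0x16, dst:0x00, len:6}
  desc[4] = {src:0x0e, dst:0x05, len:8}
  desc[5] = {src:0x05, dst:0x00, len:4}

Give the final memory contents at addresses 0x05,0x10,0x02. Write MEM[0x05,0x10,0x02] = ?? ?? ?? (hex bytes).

MEM[0x05,0x10,0x02] = 1c 30 30

  after D0: wrote 3B at 0x0b = ed9bb3
  after D1: wrote 4B at 0x04 = 173051fe
  after D2: wrote 3B at 0x08 = 51fe72
  after D3: wrote 6B at 0x00 = 7482e7eb0ce9
  after D4: wrote 8B at 0x05 = 1c173051fe72d486
  after D5: wrote 4B at 0x00 = 1c173051
query mem[0x05]=0x1c, mem[0x10]=0x30, mem[0x02]=0x30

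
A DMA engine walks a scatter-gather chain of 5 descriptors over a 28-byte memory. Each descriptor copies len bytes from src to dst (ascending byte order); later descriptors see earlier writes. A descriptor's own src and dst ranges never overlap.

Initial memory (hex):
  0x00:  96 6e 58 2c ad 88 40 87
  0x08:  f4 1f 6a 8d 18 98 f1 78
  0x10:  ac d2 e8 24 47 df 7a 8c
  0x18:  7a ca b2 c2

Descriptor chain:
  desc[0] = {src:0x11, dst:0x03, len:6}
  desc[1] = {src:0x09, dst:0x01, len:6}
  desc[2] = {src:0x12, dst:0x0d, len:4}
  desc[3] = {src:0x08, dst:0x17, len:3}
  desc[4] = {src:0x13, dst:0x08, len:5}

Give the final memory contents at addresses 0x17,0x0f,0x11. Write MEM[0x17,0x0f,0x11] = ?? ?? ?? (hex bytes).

MEM[0x17,0x0f,0x11] = 7a 47 d2

D0: mem[0x03..0x08] <- [d2 e8 24 47 df 7a]
D1: mem[0x01..0x06] <- [1f 6a 8d 18 98 f1]
D2: mem[0x0d..0x10] <- [e8 24 47 df]
D3: mem[0x17..0x19] <- [7a 1f 6a]
D4: mem[0x08..0x0c] <- [24 47 df 7a 7a]
query mem[0x17]=0x7a, mem[0x0f]=0x47, mem[0x11]=0xd2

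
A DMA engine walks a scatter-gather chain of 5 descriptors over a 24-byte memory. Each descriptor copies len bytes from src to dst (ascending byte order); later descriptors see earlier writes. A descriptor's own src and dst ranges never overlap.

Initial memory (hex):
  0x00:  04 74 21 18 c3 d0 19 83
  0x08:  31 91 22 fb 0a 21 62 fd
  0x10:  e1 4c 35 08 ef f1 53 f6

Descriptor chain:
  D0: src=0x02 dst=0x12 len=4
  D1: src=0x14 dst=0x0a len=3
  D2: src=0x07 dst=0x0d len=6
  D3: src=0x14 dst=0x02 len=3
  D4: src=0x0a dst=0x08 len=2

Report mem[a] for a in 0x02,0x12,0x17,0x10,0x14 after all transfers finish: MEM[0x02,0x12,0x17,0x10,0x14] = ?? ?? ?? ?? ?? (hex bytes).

#0 dst[0x12+4] := {0x21,0x18,0xc3,0xd0}
#1 dst[0x0a+3] := {0xc3,0xd0,0x53}
#2 dst[0x0d+6] := {0x83,0x31,0x91,0xc3,0xd0,0x53}
#3 dst[0x02+3] := {0xc3,0xd0,0x53}
#4 dst[0x08+2] := {0xc3,0xd0}
query mem[0x02]=0xc3, mem[0x12]=0x53, mem[0x17]=0xf6, mem[0x10]=0xc3, mem[0x14]=0xc3

MEM[0x02,0x12,0x17,0x10,0x14] = c3 53 f6 c3 c3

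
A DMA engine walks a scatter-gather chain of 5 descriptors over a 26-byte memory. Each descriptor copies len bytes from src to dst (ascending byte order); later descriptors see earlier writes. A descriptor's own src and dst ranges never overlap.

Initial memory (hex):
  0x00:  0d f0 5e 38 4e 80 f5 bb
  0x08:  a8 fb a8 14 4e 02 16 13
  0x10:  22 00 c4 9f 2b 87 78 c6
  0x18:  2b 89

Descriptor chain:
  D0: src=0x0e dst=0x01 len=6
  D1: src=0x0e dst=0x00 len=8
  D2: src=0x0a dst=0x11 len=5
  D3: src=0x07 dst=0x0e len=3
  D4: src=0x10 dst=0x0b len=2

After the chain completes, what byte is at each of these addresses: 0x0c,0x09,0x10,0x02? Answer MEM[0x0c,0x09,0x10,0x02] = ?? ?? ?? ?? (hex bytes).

MEM[0x0c,0x09,0x10,0x02] = a8 fb fb 22

#0 dst[0x01+6] := {0x16,0x13,0x22,0x00,0xc4,0x9f}
#1 dst[0x00+8] := {0x16,0x13,0x22,0x00,0xc4,0x9f,0x2b,0x87}
#2 dst[0x11+5] := {0xa8,0x14,0x4e,0x02,0x16}
#3 dst[0x0e+3] := {0x87,0xa8,0xfb}
#4 dst[0x0b+2] := {0xfb,0xa8}
query mem[0x0c]=0xa8, mem[0x09]=0xfb, mem[0x10]=0xfb, mem[0x02]=0x22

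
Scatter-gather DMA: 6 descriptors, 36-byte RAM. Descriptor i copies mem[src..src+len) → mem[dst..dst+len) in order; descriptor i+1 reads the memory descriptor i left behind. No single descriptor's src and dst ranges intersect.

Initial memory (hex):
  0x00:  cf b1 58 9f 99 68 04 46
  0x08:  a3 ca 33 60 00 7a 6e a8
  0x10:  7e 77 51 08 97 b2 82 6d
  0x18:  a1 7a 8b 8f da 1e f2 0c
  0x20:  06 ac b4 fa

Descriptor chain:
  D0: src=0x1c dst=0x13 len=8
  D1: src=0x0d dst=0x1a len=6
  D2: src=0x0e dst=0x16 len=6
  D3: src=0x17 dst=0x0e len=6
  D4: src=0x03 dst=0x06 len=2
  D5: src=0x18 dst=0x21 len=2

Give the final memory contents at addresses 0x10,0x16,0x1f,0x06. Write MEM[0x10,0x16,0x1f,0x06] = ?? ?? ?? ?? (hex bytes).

D0: mem[0x13..0x1a] <- [da 1e f2 0c 06 ac b4 fa]
D1: mem[0x1a..0x1f] <- [7a 6e a8 7e 77 51]
D2: mem[0x16..0x1b] <- [6e a8 7e 77 51 da]
D3: mem[0x0e..0x13] <- [a8 7e 77 51 da a8]
D4: mem[0x06..0x07] <- [9f 99]
D5: mem[0x21..0x22] <- [7e 77]
query mem[0x10]=0x77, mem[0x16]=0x6e, mem[0x1f]=0x51, mem[0x06]=0x9f

MEM[0x10,0x16,0x1f,0x06] = 77 6e 51 9f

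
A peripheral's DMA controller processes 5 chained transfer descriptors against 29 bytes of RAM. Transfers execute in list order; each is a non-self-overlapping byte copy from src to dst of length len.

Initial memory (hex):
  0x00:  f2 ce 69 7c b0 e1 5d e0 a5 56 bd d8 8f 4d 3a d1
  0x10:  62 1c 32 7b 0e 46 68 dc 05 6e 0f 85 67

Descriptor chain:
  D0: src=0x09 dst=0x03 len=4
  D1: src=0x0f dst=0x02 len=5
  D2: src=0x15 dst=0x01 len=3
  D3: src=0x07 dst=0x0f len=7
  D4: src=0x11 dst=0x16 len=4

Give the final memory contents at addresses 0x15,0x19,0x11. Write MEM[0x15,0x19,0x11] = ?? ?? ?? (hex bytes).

MEM[0x15,0x19,0x11] = 4d 8f 56

  after D0: wrote 4B at 0x03 = 56bdd88f
  after D1: wrote 5B at 0x02 = d1621c327b
  after D2: wrote 3B at 0x01 = 4668dc
  after D3: wrote 7B at 0x0f = e0a556bdd88f4d
  after D4: wrote 4B at 0x16 = 56bdd88f
query mem[0x15]=0x4d, mem[0x19]=0x8f, mem[0x11]=0x56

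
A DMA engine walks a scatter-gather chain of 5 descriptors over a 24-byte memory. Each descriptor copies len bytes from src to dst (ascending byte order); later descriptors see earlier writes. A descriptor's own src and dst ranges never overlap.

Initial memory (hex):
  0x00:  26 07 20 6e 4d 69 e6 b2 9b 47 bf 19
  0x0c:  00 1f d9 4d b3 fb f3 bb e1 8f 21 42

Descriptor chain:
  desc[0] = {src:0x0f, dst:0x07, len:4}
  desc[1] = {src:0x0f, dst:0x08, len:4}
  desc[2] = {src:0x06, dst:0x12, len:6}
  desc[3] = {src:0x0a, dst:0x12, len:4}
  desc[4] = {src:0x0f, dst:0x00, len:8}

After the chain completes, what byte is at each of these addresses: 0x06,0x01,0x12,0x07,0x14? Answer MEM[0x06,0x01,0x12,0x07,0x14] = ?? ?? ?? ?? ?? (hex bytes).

#0 dst[0x07+4] := {0x4d,0xb3,0xfb,0xf3}
#1 dst[0x08+4] := {0x4d,0xb3,0xfb,0xf3}
#2 dst[0x12+6] := {0xe6,0x4d,0x4d,0xb3,0xfb,0xf3}
#3 dst[0x12+4] := {0xfb,0xf3,0x00,0x1f}
#4 dst[0x00+8] := {0x4d,0xb3,0xfb,0xfb,0xf3,0x00,0x1f,0xfb}
query mem[0x06]=0x1f, mem[0x01]=0xb3, mem[0x12]=0xfb, mem[0x07]=0xfb, mem[0x14]=0x00

MEM[0x06,0x01,0x12,0x07,0x14] = 1f b3 fb fb 00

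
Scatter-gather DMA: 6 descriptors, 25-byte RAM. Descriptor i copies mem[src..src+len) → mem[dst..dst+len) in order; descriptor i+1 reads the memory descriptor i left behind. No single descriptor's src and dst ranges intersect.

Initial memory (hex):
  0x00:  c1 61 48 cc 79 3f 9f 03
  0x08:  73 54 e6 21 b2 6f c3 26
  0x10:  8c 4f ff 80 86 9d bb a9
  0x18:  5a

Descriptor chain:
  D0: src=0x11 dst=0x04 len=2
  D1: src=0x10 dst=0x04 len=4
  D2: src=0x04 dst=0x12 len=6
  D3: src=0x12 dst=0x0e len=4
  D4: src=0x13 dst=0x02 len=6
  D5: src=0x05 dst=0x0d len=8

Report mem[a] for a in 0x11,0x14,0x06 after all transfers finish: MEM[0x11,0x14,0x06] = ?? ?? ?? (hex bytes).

MEM[0x11,0x14,0x06] = 54 b2 54

[0] 0x11->0x04 len=2 : 4f ff
[1] 0x10->0x04 len=4 : 8c 4f ff 80
[2] 0x04->0x12 len=6 : 8c 4f ff 80 73 54
[3] 0x12->0x0e len=4 : 8c 4f ff 80
[4] 0x13->0x02 len=6 : 4f ff 80 73 54 5a
[5] 0x05->0x0d len=8 : 73 54 5a 73 54 e6 21 b2
query mem[0x11]=0x54, mem[0x14]=0xb2, mem[0x06]=0x54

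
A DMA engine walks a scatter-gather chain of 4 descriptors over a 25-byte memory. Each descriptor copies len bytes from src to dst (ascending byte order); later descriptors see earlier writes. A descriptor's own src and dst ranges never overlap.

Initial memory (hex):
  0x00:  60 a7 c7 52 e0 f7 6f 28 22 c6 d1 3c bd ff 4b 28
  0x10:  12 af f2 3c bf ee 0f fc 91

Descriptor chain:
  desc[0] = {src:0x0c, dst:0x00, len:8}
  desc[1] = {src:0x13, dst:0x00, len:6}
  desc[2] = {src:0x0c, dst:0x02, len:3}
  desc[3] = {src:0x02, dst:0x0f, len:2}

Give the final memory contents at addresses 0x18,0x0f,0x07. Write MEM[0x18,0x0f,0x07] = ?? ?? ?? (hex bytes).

MEM[0x18,0x0f,0x07] = 91 bd 3c

D0: mem[0x00..0x07] <- [bd ff 4b 28 12 af f2 3c]
D1: mem[0x00..0x05] <- [3c bf ee 0f fc 91]
D2: mem[0x02..0x04] <- [bd ff 4b]
D3: mem[0x0f..0x10] <- [bd ff]
query mem[0x18]=0x91, mem[0x0f]=0xbd, mem[0x07]=0x3c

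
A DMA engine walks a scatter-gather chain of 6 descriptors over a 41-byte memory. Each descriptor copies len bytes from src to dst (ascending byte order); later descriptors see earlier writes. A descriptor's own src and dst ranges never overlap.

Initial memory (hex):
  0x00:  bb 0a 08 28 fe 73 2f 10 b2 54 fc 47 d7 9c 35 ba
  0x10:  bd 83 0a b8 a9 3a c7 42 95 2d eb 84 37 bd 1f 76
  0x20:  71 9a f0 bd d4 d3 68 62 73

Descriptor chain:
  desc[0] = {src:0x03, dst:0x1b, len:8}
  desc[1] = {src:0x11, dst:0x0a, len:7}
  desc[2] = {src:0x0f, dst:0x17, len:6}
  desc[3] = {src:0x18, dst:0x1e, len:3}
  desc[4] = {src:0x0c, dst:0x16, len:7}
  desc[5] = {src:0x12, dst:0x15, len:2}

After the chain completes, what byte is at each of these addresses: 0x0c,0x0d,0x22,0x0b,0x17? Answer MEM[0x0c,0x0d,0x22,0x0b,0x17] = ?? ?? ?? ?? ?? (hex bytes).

[0] 0x03->0x1b len=8 : 28 fe 73 2f 10 b2 54 fc
[1] 0x11->0x0a len=7 : 83 0a b8 a9 3a c7 42
[2] 0x0f->0x17 len=6 : c7 42 83 0a b8 a9
[3] 0x18->0x1e len=3 : 42 83 0a
[4] 0x0c->0x16 len=7 : b8 a9 3a c7 42 83 0a
[5] 0x12->0x15 len=2 : 0a b8
query mem[0x0c]=0xb8, mem[0x0d]=0xa9, mem[0x22]=0xfc, mem[0x0b]=0x0a, mem[0x17]=0xa9

MEM[0x0c,0x0d,0x22,0x0b,0x17] = b8 a9 fc 0a a9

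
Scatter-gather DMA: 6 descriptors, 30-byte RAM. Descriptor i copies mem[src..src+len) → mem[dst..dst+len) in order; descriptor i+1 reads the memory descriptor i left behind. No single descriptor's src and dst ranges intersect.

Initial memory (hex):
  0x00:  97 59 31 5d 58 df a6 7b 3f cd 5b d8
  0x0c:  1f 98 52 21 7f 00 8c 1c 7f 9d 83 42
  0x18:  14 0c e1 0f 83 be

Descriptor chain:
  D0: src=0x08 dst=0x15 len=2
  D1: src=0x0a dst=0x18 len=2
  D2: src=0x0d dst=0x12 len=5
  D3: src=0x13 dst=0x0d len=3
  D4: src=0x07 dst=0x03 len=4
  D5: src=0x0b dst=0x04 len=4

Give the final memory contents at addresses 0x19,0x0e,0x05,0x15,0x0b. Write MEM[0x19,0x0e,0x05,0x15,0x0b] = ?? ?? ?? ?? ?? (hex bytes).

  after D0: wrote 2B at 0x15 = 3fcd
  after D1: wrote 2B at 0x18 = 5bd8
  after D2: wrote 5B at 0x12 = 9852217f00
  after D3: wrote 3B at 0x0d = 52217f
  after D4: wrote 4B at 0x03 = 7b3fcd5b
  after D5: wrote 4B at 0x04 = d81f5221
query mem[0x19]=0xd8, mem[0x0e]=0x21, mem[0x05]=0x1f, mem[0x15]=0x7f, mem[0x0b]=0xd8

MEM[0x19,0x0e,0x05,0x15,0x0b] = d8 21 1f 7f d8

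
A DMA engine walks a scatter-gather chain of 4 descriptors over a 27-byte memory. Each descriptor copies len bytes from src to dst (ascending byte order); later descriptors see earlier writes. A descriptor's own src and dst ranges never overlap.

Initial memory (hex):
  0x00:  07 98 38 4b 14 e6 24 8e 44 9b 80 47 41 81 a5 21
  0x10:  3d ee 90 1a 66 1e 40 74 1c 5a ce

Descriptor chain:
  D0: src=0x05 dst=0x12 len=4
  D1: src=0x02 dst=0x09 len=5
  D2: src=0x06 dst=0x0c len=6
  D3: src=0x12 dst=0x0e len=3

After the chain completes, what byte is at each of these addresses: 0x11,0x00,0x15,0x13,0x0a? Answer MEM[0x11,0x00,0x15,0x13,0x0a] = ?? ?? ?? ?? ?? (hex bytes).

MEM[0x11,0x00,0x15,0x13,0x0a] = 14 07 44 24 4b

#0 dst[0x12+4] := {0xe6,0x24,0x8e,0x44}
#1 dst[0x09+5] := {0x38,0x4b,0x14,0xe6,0x24}
#2 dst[0x0c+6] := {0x24,0x8e,0x44,0x38,0x4b,0x14}
#3 dst[0x0e+3] := {0xe6,0x24,0x8e}
query mem[0x11]=0x14, mem[0x00]=0x07, mem[0x15]=0x44, mem[0x13]=0x24, mem[0x0a]=0x4b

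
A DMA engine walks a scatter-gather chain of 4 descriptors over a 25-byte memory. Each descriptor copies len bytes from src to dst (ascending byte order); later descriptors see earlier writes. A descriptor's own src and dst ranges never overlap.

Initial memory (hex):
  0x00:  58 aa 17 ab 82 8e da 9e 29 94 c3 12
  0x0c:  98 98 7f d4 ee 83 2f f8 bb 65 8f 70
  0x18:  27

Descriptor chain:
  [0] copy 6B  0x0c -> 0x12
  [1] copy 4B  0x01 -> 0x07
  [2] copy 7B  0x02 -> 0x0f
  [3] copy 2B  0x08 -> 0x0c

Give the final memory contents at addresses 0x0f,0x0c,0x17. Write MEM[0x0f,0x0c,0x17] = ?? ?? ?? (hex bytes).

#0 dst[0x12+6] := {0x98,0x98,0x7f,0xd4,0xee,0x83}
#1 dst[0x07+4] := {0xaa,0x17,0xab,0x82}
#2 dst[0x0f+7] := {0x17,0xab,0x82,0x8e,0xda,0xaa,0x17}
#3 dst[0x0c+2] := {0x17,0xab}
query mem[0x0f]=0x17, mem[0x0c]=0x17, mem[0x17]=0x83

MEM[0x0f,0x0c,0x17] = 17 17 83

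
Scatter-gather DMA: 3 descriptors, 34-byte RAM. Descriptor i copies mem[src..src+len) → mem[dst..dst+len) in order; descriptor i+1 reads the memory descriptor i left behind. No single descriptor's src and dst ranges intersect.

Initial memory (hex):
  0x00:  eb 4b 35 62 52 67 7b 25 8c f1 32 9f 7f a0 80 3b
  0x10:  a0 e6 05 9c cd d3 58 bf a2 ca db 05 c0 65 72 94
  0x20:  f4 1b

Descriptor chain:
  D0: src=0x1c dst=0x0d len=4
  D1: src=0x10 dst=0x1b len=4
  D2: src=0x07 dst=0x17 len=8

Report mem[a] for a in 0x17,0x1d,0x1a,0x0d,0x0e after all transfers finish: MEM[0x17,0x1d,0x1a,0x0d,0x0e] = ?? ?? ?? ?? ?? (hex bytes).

MEM[0x17,0x1d,0x1a,0x0d,0x0e] = 25 c0 32 c0 65

[0] 0x1c->0x0d len=4 : c0 65 72 94
[1] 0x10->0x1b len=4 : 94 e6 05 9c
[2] 0x07->0x17 len=8 : 25 8c f1 32 9f 7f c0 65
query mem[0x17]=0x25, mem[0x1d]=0xc0, mem[0x1a]=0x32, mem[0x0d]=0xc0, mem[0x0e]=0x65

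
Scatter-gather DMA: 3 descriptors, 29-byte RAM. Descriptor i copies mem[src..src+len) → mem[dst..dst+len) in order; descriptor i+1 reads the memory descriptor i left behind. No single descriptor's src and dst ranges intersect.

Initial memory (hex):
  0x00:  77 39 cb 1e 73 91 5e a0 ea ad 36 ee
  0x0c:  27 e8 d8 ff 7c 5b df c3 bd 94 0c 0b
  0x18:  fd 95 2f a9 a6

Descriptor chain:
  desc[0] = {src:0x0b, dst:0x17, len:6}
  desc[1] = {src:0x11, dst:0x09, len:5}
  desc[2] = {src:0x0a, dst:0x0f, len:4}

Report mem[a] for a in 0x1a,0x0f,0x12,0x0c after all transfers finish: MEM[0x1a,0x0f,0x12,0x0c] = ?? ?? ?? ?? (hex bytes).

  after D0: wrote 6B at 0x17 = ee27e8d8ff7c
  after D1: wrote 5B at 0x09 = 5bdfc3bd94
  after D2: wrote 4B at 0x0f = dfc3bd94
query mem[0x1a]=0xd8, mem[0x0f]=0xdf, mem[0x12]=0x94, mem[0x0c]=0xbd

MEM[0x1a,0x0f,0x12,0x0c] = d8 df 94 bd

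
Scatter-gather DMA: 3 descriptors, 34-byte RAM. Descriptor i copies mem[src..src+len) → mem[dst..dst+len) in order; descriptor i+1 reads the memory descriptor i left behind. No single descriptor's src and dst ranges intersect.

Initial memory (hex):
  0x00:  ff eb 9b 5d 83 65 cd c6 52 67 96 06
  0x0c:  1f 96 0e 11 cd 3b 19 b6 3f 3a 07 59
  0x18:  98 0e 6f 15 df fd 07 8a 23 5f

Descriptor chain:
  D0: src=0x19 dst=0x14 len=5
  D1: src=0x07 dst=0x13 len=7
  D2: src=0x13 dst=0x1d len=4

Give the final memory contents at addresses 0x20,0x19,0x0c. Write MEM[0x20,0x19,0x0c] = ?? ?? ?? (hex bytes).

MEM[0x20,0x19,0x0c] = 96 96 1f

#0 dst[0x14+5] := {0x0e,0x6f,0x15,0xdf,0xfd}
#1 dst[0x13+7] := {0xc6,0x52,0x67,0x96,0x06,0x1f,0x96}
#2 dst[0x1d+4] := {0xc6,0x52,0x67,0x96}
query mem[0x20]=0x96, mem[0x19]=0x96, mem[0x0c]=0x1f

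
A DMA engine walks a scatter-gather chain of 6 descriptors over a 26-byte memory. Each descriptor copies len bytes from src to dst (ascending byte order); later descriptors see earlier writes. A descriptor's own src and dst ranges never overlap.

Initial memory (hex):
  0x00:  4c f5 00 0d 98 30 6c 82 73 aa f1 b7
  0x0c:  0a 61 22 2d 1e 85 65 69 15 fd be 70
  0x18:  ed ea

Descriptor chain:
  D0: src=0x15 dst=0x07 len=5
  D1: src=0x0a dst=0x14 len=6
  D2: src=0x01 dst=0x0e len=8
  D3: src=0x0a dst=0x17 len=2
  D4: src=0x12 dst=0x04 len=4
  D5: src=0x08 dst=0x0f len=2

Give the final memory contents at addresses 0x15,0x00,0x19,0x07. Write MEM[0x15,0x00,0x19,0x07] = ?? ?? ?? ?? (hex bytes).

[0] 0x15->0x07 len=5 : fd be 70 ed ea
[1] 0x0a->0x14 len=6 : ed ea 0a 61 22 2d
[2] 0x01->0x0e len=8 : f5 00 0d 98 30 6c fd be
[3] 0x0a->0x17 len=2 : ed ea
[4] 0x12->0x04 len=4 : 30 6c fd be
[5] 0x08->0x0f len=2 : be 70
query mem[0x15]=0xbe, mem[0x00]=0x4c, mem[0x19]=0x2d, mem[0x07]=0xbe

MEM[0x15,0x00,0x19,0x07] = be 4c 2d be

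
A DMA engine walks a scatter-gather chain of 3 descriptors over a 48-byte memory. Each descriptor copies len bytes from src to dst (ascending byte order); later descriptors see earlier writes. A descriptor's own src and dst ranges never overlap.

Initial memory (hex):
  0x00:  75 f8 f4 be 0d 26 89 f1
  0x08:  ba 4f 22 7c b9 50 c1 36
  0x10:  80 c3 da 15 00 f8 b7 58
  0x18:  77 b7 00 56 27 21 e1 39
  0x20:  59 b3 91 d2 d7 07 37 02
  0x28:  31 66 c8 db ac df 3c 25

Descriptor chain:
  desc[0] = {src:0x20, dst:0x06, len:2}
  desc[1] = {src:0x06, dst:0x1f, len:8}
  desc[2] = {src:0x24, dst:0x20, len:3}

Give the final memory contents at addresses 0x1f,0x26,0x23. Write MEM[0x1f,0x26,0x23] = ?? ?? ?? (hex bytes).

MEM[0x1f,0x26,0x23] = 59 50 22

[0] 0x20->0x06 len=2 : 59 b3
[1] 0x06->0x1f len=8 : 59 b3 ba 4f 22 7c b9 50
[2] 0x24->0x20 len=3 : 7c b9 50
query mem[0x1f]=0x59, mem[0x26]=0x50, mem[0x23]=0x22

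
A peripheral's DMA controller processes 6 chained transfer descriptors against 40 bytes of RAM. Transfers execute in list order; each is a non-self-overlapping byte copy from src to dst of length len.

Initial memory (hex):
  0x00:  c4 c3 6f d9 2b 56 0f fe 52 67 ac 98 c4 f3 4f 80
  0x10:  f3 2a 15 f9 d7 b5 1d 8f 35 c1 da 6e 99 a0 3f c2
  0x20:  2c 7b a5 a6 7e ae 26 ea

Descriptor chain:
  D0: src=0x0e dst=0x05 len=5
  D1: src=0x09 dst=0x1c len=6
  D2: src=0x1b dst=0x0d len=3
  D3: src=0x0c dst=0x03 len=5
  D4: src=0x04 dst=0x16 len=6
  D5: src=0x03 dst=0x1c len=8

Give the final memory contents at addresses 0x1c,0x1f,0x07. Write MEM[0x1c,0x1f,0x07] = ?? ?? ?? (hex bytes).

MEM[0x1c,0x1f,0x07] = c4 ac f3

[0] 0x0e->0x05 len=5 : 4f 80 f3 2a 15
[1] 0x09->0x1c len=6 : 15 ac 98 c4 f3 4f
[2] 0x1b->0x0d len=3 : 6e 15 ac
[3] 0x0c->0x03 len=5 : c4 6e 15 ac f3
[4] 0x04->0x16 len=6 : 6e 15 ac f3 2a 15
[5] 0x03->0x1c len=8 : c4 6e 15 ac f3 2a 15 ac
query mem[0x1c]=0xc4, mem[0x1f]=0xac, mem[0x07]=0xf3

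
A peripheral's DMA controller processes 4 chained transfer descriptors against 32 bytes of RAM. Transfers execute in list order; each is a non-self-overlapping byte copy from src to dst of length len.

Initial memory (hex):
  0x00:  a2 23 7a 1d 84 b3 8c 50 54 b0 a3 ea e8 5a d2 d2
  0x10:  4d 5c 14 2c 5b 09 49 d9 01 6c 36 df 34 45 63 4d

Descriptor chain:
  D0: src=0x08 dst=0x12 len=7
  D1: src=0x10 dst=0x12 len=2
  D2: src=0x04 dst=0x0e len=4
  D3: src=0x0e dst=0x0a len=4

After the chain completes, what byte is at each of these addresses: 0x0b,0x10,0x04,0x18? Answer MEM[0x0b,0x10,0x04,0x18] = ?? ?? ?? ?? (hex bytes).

D0: mem[0x12..0x18] <- [54 b0 a3 ea e8 5a d2]
D1: mem[0x12..0x13] <- [4d 5c]
D2: mem[0x0e..0x11] <- [84 b3 8c 50]
D3: mem[0x0a..0x0d] <- [84 b3 8c 50]
query mem[0x0b]=0xb3, mem[0x10]=0x8c, mem[0x04]=0x84, mem[0x18]=0xd2

MEM[0x0b,0x10,0x04,0x18] = b3 8c 84 d2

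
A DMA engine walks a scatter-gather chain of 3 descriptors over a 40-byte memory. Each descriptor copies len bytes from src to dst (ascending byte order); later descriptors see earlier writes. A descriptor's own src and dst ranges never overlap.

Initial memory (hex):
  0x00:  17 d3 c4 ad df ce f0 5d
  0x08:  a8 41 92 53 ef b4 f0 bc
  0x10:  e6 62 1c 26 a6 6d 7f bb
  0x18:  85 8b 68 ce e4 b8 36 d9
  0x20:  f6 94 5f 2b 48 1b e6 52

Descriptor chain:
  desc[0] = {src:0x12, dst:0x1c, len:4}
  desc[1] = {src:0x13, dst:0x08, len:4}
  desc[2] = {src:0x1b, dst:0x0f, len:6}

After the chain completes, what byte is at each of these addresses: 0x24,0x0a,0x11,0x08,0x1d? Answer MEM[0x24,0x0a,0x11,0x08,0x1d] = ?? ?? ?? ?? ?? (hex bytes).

[0] 0x12->0x1c len=4 : 1c 26 a6 6d
[1] 0x13->0x08 len=4 : 26 a6 6d 7f
[2] 0x1b->0x0f len=6 : ce 1c 26 a6 6d f6
query mem[0x24]=0x48, mem[0x0a]=0x6d, mem[0x11]=0x26, mem[0x08]=0x26, mem[0x1d]=0x26

MEM[0x24,0x0a,0x11,0x08,0x1d] = 48 6d 26 26 26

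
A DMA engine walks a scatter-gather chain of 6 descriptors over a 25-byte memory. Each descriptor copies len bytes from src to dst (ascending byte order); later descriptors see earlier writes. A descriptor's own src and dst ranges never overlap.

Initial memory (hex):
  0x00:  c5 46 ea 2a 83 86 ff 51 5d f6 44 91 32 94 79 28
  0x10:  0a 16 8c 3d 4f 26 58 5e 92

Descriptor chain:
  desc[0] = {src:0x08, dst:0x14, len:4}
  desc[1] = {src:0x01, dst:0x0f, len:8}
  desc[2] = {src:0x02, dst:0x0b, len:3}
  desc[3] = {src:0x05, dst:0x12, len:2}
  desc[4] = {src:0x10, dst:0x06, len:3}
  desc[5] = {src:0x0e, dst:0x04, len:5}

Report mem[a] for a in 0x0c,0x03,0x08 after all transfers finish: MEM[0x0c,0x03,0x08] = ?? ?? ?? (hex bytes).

#0 dst[0x14+4] := {0x5d,0xf6,0x44,0x91}
#1 dst[0x0f+8] := {0x46,0xea,0x2a,0x83,0x86,0xff,0x51,0x5d}
#2 dst[0x0b+3] := {0xea,0x2a,0x83}
#3 dst[0x12+2] := {0x86,0xff}
#4 dst[0x06+3] := {0xea,0x2a,0x86}
#5 dst[0x04+5] := {0x79,0x46,0xea,0x2a,0x86}
query mem[0x0c]=0x2a, mem[0x03]=0x2a, mem[0x08]=0x86

MEM[0x0c,0x03,0x08] = 2a 2a 86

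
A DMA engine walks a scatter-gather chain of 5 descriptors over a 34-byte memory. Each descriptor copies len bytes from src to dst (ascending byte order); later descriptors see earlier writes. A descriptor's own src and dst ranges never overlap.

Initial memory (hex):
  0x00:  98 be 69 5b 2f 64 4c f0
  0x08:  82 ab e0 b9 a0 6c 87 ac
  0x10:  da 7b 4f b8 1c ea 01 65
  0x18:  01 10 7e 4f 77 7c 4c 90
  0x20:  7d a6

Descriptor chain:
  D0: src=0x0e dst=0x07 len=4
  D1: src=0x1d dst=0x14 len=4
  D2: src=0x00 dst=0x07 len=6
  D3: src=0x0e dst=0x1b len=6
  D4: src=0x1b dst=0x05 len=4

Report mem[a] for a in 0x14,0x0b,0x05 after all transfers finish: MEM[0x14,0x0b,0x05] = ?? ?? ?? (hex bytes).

  after D0: wrote 4B at 0x07 = 87acda7b
  after D1: wrote 4B at 0x14 = 7c4c907d
  after D2: wrote 6B at 0x07 = 98be695b2f64
  after D3: wrote 6B at 0x1b = 87acda7b4fb8
  after D4: wrote 4B at 0x05 = 87acda7b
query mem[0x14]=0x7c, mem[0x0b]=0x2f, mem[0x05]=0x87

MEM[0x14,0x0b,0x05] = 7c 2f 87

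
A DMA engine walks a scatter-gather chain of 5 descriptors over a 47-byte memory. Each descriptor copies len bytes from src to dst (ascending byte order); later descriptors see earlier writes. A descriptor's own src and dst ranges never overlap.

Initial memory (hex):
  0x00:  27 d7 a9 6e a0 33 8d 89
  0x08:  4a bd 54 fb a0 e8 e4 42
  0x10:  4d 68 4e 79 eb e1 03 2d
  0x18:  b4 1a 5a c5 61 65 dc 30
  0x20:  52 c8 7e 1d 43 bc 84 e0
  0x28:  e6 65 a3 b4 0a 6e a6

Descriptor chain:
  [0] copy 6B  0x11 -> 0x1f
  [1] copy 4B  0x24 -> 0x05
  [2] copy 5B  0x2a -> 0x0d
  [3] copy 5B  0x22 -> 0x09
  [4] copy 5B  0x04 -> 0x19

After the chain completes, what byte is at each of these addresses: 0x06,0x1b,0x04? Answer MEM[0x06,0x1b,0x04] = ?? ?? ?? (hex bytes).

[0] 0x11->0x1f len=6 : 68 4e 79 eb e1 03
[1] 0x24->0x05 len=4 : 03 bc 84 e0
[2] 0x2a->0x0d len=5 : a3 b4 0a 6e a6
[3] 0x22->0x09 len=5 : eb e1 03 bc 84
[4] 0x04->0x19 len=5 : a0 03 bc 84 e0
query mem[0x06]=0xbc, mem[0x1b]=0xbc, mem[0x04]=0xa0

MEM[0x06,0x1b,0x04] = bc bc a0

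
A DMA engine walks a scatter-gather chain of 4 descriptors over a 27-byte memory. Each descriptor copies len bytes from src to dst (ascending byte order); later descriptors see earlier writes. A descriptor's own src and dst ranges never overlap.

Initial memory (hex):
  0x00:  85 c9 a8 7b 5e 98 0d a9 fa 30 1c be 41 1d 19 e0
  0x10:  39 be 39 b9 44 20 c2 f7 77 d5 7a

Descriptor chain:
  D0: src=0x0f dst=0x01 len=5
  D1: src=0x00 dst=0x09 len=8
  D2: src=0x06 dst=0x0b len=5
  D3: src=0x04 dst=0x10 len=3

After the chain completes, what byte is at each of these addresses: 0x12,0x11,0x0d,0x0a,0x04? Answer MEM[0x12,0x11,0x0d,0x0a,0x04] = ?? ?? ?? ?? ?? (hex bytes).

MEM[0x12,0x11,0x0d,0x0a,0x04] = 0d b9 fa e0 39

D0: mem[0x01..0x05] <- [e0 39 be 39 b9]
D1: mem[0x09..0x10] <- [85 e0 39 be 39 b9 0d a9]
D2: mem[0x0b..0x0f] <- [0d a9 fa 85 e0]
D3: mem[0x10..0x12] <- [39 b9 0d]
query mem[0x12]=0x0d, mem[0x11]=0xb9, mem[0x0d]=0xfa, mem[0x0a]=0xe0, mem[0x04]=0x39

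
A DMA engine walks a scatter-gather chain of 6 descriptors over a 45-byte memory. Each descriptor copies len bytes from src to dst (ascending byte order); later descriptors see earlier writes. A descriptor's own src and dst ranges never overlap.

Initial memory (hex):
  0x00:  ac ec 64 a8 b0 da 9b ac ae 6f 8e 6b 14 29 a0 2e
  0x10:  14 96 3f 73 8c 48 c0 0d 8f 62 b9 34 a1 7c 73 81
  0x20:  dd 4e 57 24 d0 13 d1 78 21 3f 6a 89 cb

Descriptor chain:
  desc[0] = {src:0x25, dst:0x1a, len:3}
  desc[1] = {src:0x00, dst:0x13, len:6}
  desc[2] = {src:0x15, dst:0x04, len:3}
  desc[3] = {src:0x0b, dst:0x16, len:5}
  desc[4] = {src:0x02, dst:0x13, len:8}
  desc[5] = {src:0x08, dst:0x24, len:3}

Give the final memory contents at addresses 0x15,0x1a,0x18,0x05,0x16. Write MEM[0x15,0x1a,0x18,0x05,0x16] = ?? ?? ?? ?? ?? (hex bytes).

  after D0: wrote 3B at 0x1a = 13d178
  after D1: wrote 6B at 0x13 = acec64a8b0da
  after D2: wrote 3B at 0x04 = 64a8b0
  after D3: wrote 5B at 0x16 = 6b1429a02e
  after D4: wrote 8B at 0x13 = 64a864a8b0acae6f
  after D5: wrote 3B at 0x24 = ae6f8e
query mem[0x15]=0x64, mem[0x1a]=0x6f, mem[0x18]=0xac, mem[0x05]=0xa8, mem[0x16]=0xa8

MEM[0x15,0x1a,0x18,0x05,0x16] = 64 6f ac a8 a8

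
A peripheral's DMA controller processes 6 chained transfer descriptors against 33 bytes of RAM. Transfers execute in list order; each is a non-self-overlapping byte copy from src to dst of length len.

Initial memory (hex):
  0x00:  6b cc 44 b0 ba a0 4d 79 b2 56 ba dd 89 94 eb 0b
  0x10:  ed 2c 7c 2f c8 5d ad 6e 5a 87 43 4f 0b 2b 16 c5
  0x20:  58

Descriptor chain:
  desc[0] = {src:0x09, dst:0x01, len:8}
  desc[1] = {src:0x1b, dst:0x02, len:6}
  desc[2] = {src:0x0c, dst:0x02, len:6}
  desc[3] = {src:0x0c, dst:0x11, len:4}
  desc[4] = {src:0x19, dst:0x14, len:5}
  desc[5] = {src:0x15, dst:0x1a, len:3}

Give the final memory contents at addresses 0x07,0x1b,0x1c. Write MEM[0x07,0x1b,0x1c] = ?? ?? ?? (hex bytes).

#0 dst[0x01+8] := {0x56,0xba,0xdd,0x89,0x94,0xeb,0x0b,0xed}
#1 dst[0x02+6] := {0x4f,0x0b,0x2b,0x16,0xc5,0x58}
#2 dst[0x02+6] := {0x89,0x94,0xeb,0x0b,0xed,0x2c}
#3 dst[0x11+4] := {0x89,0x94,0xeb,0x0b}
#4 dst[0x14+5] := {0x87,0x43,0x4f,0x0b,0x2b}
#5 dst[0x1a+3] := {0x43,0x4f,0x0b}
query mem[0x07]=0x2c, mem[0x1b]=0x4f, mem[0x1c]=0x0b

MEM[0x07,0x1b,0x1c] = 2c 4f 0b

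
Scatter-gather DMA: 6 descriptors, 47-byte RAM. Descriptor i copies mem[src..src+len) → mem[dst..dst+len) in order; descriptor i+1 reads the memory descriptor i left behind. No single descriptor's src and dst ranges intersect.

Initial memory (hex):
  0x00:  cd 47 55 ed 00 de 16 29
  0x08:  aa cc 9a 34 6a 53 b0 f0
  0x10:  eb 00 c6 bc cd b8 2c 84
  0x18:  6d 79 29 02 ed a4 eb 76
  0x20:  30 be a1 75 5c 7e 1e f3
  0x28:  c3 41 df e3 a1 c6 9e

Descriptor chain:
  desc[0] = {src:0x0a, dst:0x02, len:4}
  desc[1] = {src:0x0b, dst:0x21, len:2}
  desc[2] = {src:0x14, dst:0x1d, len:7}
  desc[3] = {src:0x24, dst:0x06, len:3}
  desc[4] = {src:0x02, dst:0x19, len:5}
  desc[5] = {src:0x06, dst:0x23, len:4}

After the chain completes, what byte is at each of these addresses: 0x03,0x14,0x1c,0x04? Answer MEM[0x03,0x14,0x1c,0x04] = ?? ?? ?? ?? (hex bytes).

  after D0: wrote 4B at 0x02 = 9a346a53
  after D1: wrote 2B at 0x21 = 346a
  after D2: wrote 7B at 0x1d = cdb82c846d7929
  after D3: wrote 3B at 0x06 = 5c7e1e
  after D4: wrote 5B at 0x19 = 9a346a535c
  after D5: wrote 4B at 0x23 = 5c7e1ecc
query mem[0x03]=0x34, mem[0x14]=0xcd, mem[0x1c]=0x53, mem[0x04]=0x6a

MEM[0x03,0x14,0x1c,0x04] = 34 cd 53 6a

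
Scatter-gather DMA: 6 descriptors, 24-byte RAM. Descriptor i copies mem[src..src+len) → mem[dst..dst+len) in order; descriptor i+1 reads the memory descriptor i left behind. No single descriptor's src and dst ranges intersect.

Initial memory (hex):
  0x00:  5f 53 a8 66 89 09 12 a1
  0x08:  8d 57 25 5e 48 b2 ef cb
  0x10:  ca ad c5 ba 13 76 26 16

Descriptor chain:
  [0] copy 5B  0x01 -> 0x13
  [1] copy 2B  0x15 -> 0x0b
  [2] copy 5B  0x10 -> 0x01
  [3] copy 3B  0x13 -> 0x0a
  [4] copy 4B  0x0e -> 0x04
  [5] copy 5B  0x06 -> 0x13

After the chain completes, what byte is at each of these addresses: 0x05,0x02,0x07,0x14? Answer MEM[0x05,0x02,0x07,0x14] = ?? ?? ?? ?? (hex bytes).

  after D0: wrote 5B at 0x13 = 53a8668909
  after D1: wrote 2B at 0x0b = 6689
  after D2: wrote 5B at 0x01 = caadc553a8
  after D3: wrote 3B at 0x0a = 53a866
  after D4: wrote 4B at 0x04 = efcbcaad
  after D5: wrote 5B at 0x13 = caad8d5753
query mem[0x05]=0xcb, mem[0x02]=0xad, mem[0x07]=0xad, mem[0x14]=0xad

MEM[0x05,0x02,0x07,0x14] = cb ad ad ad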